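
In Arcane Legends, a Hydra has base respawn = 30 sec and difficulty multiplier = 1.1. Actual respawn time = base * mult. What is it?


Respawn time = base * multiplier
= 30 * 1.1
= 33.0 seconds

33.0 seconds


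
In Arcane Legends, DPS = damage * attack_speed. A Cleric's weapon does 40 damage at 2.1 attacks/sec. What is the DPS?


DPS = damage * attack_speed
= 40 * 2.1
= 84.0

84.0 DPS


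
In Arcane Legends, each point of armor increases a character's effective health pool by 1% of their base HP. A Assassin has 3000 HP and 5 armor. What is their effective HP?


EHP = 3000 * (1 + 5/100)
= 3000 * (1 + 0.05)
= 3000 * 1.05
= 3150.0

3150.0 EHP


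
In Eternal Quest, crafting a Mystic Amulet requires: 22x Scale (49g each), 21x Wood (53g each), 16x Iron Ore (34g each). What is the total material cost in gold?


Cost breakdown:
  Scale: 22 * 49 = 1078
  Wood: 21 * 53 = 1113
  Iron Ore: 16 * 34 = 544
Total = 1078 + 1113 + 544 = 2735

2735 gold


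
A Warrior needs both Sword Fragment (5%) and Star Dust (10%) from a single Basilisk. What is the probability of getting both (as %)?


For independent events, P(both) = P(A) * P(B)
= 5% * 10%
= 50 / 100 %
= 0.5%

0.5%


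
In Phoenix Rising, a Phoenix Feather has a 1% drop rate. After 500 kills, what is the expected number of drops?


Expected drops = kills * (drop_rate / 100)
= 500 * (1 / 100)
= 500 * 0.01
= 5.0

5.0 drops


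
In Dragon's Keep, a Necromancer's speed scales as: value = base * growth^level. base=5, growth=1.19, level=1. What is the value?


value = base * growth^level
= 5 * 1.19^1
= 5 * 1.19
= 5.95

5.95 speed


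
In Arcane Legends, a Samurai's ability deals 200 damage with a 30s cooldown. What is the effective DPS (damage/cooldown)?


DPS = damage / cooldown
= 200 / 30
= 6.67

6.67 DPS


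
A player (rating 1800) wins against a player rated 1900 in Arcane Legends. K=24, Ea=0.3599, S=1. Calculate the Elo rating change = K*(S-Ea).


Elo update: delta = K * (S - Ea), where S = 1 (wins)
S - Ea = 1 - 0.3599 = 0.6401
Rating change = 24 * 0.6401
= 15.36

15.36 rating points


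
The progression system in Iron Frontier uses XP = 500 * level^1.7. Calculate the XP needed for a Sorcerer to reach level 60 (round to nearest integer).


XP = 500 * level^1.7
Substitute level = 60:
XP = 500 * 60^1.7
= 500 * 1054.0401
= 527020

527020 XP


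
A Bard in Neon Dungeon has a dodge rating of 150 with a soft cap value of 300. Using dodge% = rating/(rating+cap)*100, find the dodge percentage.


dodge% = 150 / (150 + 300) * 100
= 150 / 450 * 100
= 0.333333 * 100
= 33.33%

33.33%


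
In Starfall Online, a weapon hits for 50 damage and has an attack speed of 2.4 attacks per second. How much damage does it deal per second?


DPS = damage * attack_speed
= 50 * 2.4
= 120.0

120.0 DPS


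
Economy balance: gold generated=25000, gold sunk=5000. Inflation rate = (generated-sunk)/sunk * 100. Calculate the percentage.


Net gold = 25000 - 5000 = 20000
Inflation rate = net / sunk * 100 = 20000 / 5000 * 100
= 4.0 * 100
= 400.00%

400.00%


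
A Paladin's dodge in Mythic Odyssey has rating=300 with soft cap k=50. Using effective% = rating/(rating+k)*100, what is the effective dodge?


effective% = rating / (rating + k) * 100
= 300 / (300 + 50) * 100
= 300 / 350 * 100
= 0.857143 * 100
= 85.71%

85.71%


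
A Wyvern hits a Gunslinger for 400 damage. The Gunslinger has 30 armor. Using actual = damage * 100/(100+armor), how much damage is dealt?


actual = 400 * 100 / (100 + 30)
= 400 * 100 / 130
= 40000 / 130
= 307.69

307.69 damage


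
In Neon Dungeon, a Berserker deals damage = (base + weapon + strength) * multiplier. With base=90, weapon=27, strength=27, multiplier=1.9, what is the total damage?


Sum base + weapon + str = 90 + 27 + 27 = 144
Multiply by 1.9:
144 * 1.9 = 273.6

273.6 damage


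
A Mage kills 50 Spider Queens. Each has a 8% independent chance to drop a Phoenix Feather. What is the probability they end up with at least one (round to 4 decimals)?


P(at least one) = 1 - P(none) = 1 - (1-p)^n
p = 8/100 = 0.08
1 - p = 0.92
(1 - p)^50 = 0.92^50 = 0.015466
P(at least one) = 1 - 0.015466 = 0.9845

0.9845


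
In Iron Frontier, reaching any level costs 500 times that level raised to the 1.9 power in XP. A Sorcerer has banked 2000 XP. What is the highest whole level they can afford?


XP = 500 * level^1.9, so level = (XP / 500)^(1/1.9)
= (2000 / 500)^(1/1.9)
= 4.0^0.5263
= 2.0743
Floor: level = 2

level 2


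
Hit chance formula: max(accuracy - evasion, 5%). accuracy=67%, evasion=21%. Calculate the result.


accuracy - evasion = 67 - 21 = 46
Apply floor: max(46, 5) = 46
Hit chance = 46%

46%


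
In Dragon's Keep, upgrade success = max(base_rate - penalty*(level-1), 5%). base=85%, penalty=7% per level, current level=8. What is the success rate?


raw_rate = 85 - 7 * (8 - 1)
= 85 - 7 * 7
= 85 - 49
= 36
Apply floor: max(36, 5) = 36%

36%


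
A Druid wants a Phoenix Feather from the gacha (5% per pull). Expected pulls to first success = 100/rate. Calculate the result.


Expected pulls for a geometric distribution = 1/p = 100 / rate%
= 100 / 5
= 20.0

20.0 pulls


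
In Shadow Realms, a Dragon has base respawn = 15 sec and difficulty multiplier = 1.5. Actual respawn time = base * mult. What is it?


Respawn time = base * multiplier
= 15 * 1.5
= 22.5 seconds

22.5 seconds


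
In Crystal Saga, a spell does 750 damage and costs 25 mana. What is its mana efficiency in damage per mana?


Efficiency = damage / mana
= 750 / 25
= 30.00

30.00 dmg/mana


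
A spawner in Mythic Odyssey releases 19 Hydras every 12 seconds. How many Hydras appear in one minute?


Spawns per minute = count * (60 / interval)
= 19 * (60 / 12)
= 19 * 5.0
= 95.0

95.0 per minute


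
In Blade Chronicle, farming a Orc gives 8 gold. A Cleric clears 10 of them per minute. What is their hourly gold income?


Gold per minute = 8 * 10 = 80
Gold per hour = 80 * 60 = 4800

4800 gold/hour


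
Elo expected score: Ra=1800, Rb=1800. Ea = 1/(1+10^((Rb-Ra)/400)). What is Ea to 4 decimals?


Elo expected score: Ea = 1/(1 + 10^((Rb-Ra)/400))
Rb - Ra = 1800 - 1800 = 0
(Rb-Ra)/400 = 0/400 = 0.0
10^0.0 = 1.0
Ea = 1/(1 + 1.0) = 1/2.0 = 0.5000

0.5000


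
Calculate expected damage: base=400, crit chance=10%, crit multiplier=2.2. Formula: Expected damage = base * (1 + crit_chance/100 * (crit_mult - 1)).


E[dmg] = base * (1 + crit_chance * (crit_mult - 1))
cc as decimal = 10/100 = 0.1
cm - 1 = 2.2 - 1 = 1.2
Bonus factor = 0.1 * 1.2 = 0.12
Total multiplier = 1 + 0.12 = 1.12
Expected damage = 400 * 1.12 = 448.00

448.00 damage


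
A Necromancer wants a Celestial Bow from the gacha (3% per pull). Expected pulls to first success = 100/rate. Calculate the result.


Expected pulls for a geometric distribution = 1/p = 100 / rate%
= 100 / 3
= 33.33

33.33 pulls


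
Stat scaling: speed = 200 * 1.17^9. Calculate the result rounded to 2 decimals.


value = base * growth^level
= 200 * 1.17^9
= 200 * 4.1084
= 821.68

821.68 speed


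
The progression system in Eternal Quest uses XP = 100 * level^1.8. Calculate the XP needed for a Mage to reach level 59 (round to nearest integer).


XP = 100 * level^1.8
Substitute level = 59:
XP = 100 * 59^1.8
= 100 * 1540.0457
= 154005

154005 XP


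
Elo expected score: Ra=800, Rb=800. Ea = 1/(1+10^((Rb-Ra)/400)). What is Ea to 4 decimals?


Elo expected score: Ea = 1/(1 + 10^((Rb-Ra)/400))
Rb - Ra = 800 - 800 = 0
(Rb-Ra)/400 = 0/400 = 0.0
10^0.0 = 1.0
Ea = 1/(1 + 1.0) = 1/2.0 = 0.5000

0.5000


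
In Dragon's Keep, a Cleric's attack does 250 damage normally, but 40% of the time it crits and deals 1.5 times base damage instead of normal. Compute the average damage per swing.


E[dmg] = base * (1 + crit_chance * (crit_mult - 1))
cc as decimal = 40/100 = 0.4
cm - 1 = 1.5 - 1 = 0.5
Bonus factor = 0.4 * 0.5 = 0.2
Total multiplier = 1 + 0.2 = 1.2
Expected damage = 250 * 1.2 = 300.00

300.00 damage


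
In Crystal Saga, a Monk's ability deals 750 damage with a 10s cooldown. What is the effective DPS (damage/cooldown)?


DPS = damage / cooldown
= 750 / 10
= 75.00

75.00 DPS


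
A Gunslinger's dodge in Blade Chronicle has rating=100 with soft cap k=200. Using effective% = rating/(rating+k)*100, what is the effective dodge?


effective% = rating / (rating + k) * 100
= 100 / (100 + 200) * 100
= 100 / 300 * 100
= 0.333333 * 100
= 33.33%

33.33%


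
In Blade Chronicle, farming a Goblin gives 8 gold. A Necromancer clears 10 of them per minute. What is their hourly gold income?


Gold per minute = 8 * 10 = 80
Gold per hour = 80 * 60 = 4800

4800 gold/hour


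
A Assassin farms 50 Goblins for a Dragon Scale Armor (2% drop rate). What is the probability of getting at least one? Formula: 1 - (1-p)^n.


P(at least one) = 1 - P(none) = 1 - (1-p)^n
p = 2/100 = 0.02
1 - p = 0.98
(1 - p)^50 = 0.98^50 = 0.364170
P(at least one) = 1 - 0.364170 = 0.6358

0.6358


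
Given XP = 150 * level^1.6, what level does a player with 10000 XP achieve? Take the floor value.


XP = 150 * level^1.6, so level = (XP / 150)^(1/1.6)
= (10000 / 150)^(1/1.6)
= 66.6667^0.625
= 13.802
Floor: level = 13

level 13


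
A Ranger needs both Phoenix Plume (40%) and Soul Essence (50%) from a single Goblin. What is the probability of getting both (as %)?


For independent events, P(both) = P(A) * P(B)
= 40% * 50%
= 2000 / 100 %
= 20.0%

20.0%


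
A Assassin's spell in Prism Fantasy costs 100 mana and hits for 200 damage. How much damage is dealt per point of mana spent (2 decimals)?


Efficiency = damage / mana
= 200 / 100
= 2.00

2.00 dmg/mana


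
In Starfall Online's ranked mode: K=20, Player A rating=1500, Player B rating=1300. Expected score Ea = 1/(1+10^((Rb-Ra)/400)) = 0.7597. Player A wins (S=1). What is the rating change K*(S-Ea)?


Elo update: delta = K * (S - Ea), where S = 1 (wins)
S - Ea = 1 - 0.7597 = 0.2403
Rating change = 20 * 0.2403
= 4.81

4.81 rating points


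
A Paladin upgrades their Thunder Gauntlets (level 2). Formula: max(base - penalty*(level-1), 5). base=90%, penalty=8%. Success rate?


raw_rate = 90 - 8 * (2 - 1)
= 90 - 8 * 1
= 90 - 8
= 82
Apply floor: max(82, 5) = 82%

82%


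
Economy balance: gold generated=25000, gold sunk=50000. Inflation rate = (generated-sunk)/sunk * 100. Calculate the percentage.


Net gold = 25000 - 50000 = -25000
Inflation rate = net / sunk * 100 = -25000 / 50000 * 100
= -0.5 * 100
= -50.00%

-50.00%


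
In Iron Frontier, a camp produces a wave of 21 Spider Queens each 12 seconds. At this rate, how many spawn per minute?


Spawns per minute = count * (60 / interval)
= 21 * (60 / 12)
= 21 * 5.0
= 105.0

105.0 per minute


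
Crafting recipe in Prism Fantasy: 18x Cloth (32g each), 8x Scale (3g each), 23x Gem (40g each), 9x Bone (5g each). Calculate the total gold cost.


Cost breakdown:
  Cloth: 18 * 32 = 576
  Scale: 8 * 3 = 24
  Gem: 23 * 40 = 920
  Bone: 9 * 5 = 45
Total = 576 + 24 + 920 + 45 = 1565

1565 gold


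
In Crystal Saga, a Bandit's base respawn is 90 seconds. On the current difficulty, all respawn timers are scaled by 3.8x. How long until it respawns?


Respawn time = base * multiplier
= 90 * 3.8
= 342.0 seconds

342.0 seconds


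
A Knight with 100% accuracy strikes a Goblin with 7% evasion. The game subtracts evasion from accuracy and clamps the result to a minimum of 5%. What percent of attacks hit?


accuracy - evasion = 100 - 7 = 93
Apply floor: max(93, 5) = 93
Hit chance = 93%

93%


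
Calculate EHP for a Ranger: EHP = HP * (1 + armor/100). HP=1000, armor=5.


EHP = 1000 * (1 + 5/100)
= 1000 * (1 + 0.05)
= 1000 * 1.05
= 1050.0

1050.0 EHP


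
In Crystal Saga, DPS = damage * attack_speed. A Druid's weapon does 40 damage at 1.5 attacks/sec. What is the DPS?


DPS = damage * attack_speed
= 40 * 1.5
= 60.0

60.0 DPS


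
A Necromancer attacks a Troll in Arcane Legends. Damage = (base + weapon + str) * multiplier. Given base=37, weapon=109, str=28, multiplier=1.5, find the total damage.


Sum base + weapon + str = 37 + 109 + 28 = 174
Multiply by 1.5:
174 * 1.5 = 261.0

261.0 damage


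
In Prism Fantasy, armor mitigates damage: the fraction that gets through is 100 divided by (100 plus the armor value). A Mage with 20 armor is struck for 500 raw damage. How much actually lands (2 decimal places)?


actual = 500 * 100 / (100 + 20)
= 500 * 100 / 120
= 50000 / 120
= 416.67

416.67 damage


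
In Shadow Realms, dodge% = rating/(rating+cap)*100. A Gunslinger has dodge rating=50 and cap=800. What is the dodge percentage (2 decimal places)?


dodge% = 50 / (50 + 800) * 100
= 50 / 850 * 100
= 0.058824 * 100
= 5.88%

5.88%


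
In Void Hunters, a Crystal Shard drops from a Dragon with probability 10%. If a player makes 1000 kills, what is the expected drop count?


Expected drops = kills * (drop_rate / 100)
= 1000 * (10 / 100)
= 1000 * 0.1
= 100.0

100.0 drops


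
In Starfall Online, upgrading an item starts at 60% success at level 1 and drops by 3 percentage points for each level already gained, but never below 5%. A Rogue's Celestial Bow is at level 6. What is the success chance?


raw_rate = 60 - 3 * (6 - 1)
= 60 - 3 * 5
= 60 - 15
= 45
Apply floor: max(45, 5) = 45%

45%


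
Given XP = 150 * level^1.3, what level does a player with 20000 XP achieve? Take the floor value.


XP = 150 * level^1.3, so level = (XP / 150)^(1/1.3)
= (20000 / 150)^(1/1.3)
= 133.3333^0.7692
= 43.109
Floor: level = 43

level 43


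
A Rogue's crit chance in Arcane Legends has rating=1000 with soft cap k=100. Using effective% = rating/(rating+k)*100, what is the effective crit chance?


effective% = rating / (rating + k) * 100
= 1000 / (1000 + 100) * 100
= 1000 / 1100 * 100
= 0.909091 * 100
= 90.91%

90.91%


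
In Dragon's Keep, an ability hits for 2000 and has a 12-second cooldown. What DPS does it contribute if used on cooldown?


DPS = damage / cooldown
= 2000 / 12
= 166.67

166.67 DPS


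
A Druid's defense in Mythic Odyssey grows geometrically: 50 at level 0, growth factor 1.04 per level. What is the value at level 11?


value = base * growth^level
= 50 * 1.04^11
= 50 * 1.539454
= 76.97

76.97 defense


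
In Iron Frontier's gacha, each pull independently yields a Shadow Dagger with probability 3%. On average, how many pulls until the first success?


Expected pulls for a geometric distribution = 1/p = 100 / rate%
= 100 / 3
= 33.33

33.33 pulls


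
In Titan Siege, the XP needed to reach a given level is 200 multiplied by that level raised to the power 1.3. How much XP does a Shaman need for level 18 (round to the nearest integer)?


XP = 200 * level^1.3
Substitute level = 18:
XP = 200 * 18^1.3
= 200 * 42.8405
= 8568

8568 XP


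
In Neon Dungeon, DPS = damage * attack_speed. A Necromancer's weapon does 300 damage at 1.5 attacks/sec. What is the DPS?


DPS = damage * attack_speed
= 300 * 1.5
= 450.0

450.0 DPS


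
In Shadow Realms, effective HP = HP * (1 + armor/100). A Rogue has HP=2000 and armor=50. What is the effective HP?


EHP = 2000 * (1 + 50/100)
= 2000 * (1 + 0.5)
= 2000 * 1.5
= 3000.0

3000.0 EHP


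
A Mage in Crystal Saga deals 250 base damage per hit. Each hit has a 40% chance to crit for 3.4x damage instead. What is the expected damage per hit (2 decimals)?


E[dmg] = base * (1 + crit_chance * (crit_mult - 1))
cc as decimal = 40/100 = 0.4
cm - 1 = 3.4 - 1 = 2.4
Bonus factor = 0.4 * 2.4 = 0.96
Total multiplier = 1 + 0.96 = 1.96
Expected damage = 250 * 1.96 = 490.00

490.00 damage


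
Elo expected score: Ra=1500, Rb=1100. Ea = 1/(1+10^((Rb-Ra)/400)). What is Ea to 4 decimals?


Elo expected score: Ea = 1/(1 + 10^((Rb-Ra)/400))
Rb - Ra = 1100 - 1500 = -400
(Rb-Ra)/400 = -400/400 = -1.0
10^-1.0 = 0.1
Ea = 1/(1 + 0.1) = 1/1.1 = 0.9091

0.9091


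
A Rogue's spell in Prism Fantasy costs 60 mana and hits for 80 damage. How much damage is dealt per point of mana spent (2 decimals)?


Efficiency = damage / mana
= 80 / 60
= 1.33

1.33 dmg/mana


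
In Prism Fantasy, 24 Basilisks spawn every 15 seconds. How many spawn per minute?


Spawns per minute = count * (60 / interval)
= 24 * (60 / 15)
= 24 * 4.0
= 96.0

96.0 per minute


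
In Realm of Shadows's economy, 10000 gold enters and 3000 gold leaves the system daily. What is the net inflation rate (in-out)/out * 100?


Net gold = 10000 - 3000 = 7000
Inflation rate = net / sunk * 100 = 7000 / 3000 * 100
= 2.333333 * 100
= 233.33%

233.33%


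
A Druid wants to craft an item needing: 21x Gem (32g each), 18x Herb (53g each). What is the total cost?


Cost breakdown:
  Gem: 21 * 32 = 672
  Herb: 18 * 53 = 954
Total = 672 + 954 = 1626

1626 gold


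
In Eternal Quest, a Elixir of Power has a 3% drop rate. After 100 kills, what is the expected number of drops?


Expected drops = kills * (drop_rate / 100)
= 100 * (3 / 100)
= 100 * 0.03
= 3.0

3.0 drops


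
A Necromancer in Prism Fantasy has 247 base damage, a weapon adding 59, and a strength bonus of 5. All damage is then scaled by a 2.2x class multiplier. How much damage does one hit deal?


Sum base + weapon + str = 247 + 59 + 5 = 311
Multiply by 2.2:
311 * 2.2 = 684.2

684.2 damage


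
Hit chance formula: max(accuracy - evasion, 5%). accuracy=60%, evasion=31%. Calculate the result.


accuracy - evasion = 60 - 31 = 29
Apply floor: max(29, 5) = 29
Hit chance = 29%

29%


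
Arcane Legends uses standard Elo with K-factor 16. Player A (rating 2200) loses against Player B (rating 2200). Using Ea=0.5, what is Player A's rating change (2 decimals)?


Elo update: delta = K * (S - Ea), where S = 0 (loses)
S - Ea = 0 - 0.5 = -0.5
Rating change = 16 * -0.5
= -8.00

-8.00 rating points


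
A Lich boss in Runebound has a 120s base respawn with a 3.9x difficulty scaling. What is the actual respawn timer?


Respawn time = base * multiplier
= 120 * 3.9
= 468.0 seconds

468.0 seconds


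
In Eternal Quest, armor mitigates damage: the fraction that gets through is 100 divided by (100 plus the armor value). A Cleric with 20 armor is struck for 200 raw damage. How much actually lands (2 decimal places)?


actual = 200 * 100 / (100 + 20)
= 200 * 100 / 120
= 20000 / 120
= 166.67

166.67 damage


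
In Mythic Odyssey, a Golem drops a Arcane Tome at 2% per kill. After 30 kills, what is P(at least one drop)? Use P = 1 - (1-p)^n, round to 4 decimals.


P(at least one) = 1 - P(none) = 1 - (1-p)^n
p = 2/100 = 0.02
1 - p = 0.98
(1 - p)^30 = 0.98^30 = 0.545484
P(at least one) = 1 - 0.545484 = 0.4545

0.4545


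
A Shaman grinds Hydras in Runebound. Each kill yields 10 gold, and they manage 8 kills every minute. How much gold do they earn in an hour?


Gold per minute = 10 * 8 = 80
Gold per hour = 80 * 60 = 4800

4800 gold/hour


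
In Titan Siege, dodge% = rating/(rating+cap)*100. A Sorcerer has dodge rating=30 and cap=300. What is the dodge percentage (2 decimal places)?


dodge% = 30 / (30 + 300) * 100
= 30 / 330 * 100
= 0.090909 * 100
= 9.09%

9.09%


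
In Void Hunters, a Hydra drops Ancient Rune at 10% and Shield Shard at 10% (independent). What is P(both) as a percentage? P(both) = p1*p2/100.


For independent events, P(both) = P(A) * P(B)
= 10% * 10%
= 100 / 100 %
= 1.0%

1.0%


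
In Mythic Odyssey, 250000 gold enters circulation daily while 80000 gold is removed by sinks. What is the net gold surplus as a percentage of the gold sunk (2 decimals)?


Net gold = 250000 - 80000 = 170000
Inflation rate = net / sunk * 100 = 170000 / 80000 * 100
= 2.125 * 100
= 212.50%

212.50%


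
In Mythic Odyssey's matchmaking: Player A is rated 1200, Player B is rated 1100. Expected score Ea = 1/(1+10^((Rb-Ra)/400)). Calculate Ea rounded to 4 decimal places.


Elo expected score: Ea = 1/(1 + 10^((Rb-Ra)/400))
Rb - Ra = 1100 - 1200 = -100
(Rb-Ra)/400 = -100/400 = -0.25
10^-0.25 = 0.562341
Ea = 1/(1 + 0.562341) = 1/1.562341 = 0.6401

0.6401


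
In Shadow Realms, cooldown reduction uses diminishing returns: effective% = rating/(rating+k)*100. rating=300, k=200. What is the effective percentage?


effective% = rating / (rating + k) * 100
= 300 / (300 + 200) * 100
= 300 / 500 * 100
= 0.6 * 100
= 60.00%

60.00%


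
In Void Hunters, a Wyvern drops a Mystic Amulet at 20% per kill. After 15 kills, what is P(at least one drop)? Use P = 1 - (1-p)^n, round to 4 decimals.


P(at least one) = 1 - P(none) = 1 - (1-p)^n
p = 20/100 = 0.2
1 - p = 0.8
(1 - p)^15 = 0.8^15 = 0.035184
P(at least one) = 1 - 0.035184 = 0.9648

0.9648


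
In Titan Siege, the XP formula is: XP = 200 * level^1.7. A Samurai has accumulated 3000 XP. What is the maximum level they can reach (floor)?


XP = 200 * level^1.7, so level = (XP / 200)^(1/1.7)
= (3000 / 200)^(1/1.7)
= 15.0^0.5882
= 4.9183
Floor: level = 4

level 4


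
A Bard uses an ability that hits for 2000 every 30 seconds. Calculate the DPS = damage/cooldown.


DPS = damage / cooldown
= 2000 / 30
= 66.67

66.67 DPS


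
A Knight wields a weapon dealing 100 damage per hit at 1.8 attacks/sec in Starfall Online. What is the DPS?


DPS = damage * attack_speed
= 100 * 1.8
= 180.0

180.0 DPS


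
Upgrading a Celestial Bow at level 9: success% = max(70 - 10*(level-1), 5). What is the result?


raw_rate = 70 - 10 * (9 - 1)
= 70 - 10 * 8
= 70 - 80
= -10
Apply floor: max(-10, 5) = 5%

5%


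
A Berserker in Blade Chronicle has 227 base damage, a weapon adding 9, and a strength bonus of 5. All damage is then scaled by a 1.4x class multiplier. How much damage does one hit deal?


Sum base + weapon + str = 227 + 9 + 5 = 241
Multiply by 1.4:
241 * 1.4 = 337.4

337.4 damage


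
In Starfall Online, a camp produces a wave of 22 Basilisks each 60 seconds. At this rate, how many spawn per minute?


Spawns per minute = count * (60 / interval)
= 22 * (60 / 60)
= 22 * 1.0
= 22.0

22.0 per minute


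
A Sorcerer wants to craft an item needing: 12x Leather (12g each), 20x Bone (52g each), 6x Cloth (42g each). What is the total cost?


Cost breakdown:
  Leather: 12 * 12 = 144
  Bone: 20 * 52 = 1040
  Cloth: 6 * 42 = 252
Total = 144 + 1040 + 252 = 1436

1436 gold


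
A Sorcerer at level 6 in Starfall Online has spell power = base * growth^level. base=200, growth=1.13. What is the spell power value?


value = base * growth^level
= 200 * 1.13^6
= 200 * 2.081952
= 416.39

416.39 spell power


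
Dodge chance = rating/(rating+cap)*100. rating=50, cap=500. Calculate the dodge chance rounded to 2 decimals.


dodge% = 50 / (50 + 500) * 100
= 50 / 550 * 100
= 0.090909 * 100
= 9.09%

9.09%


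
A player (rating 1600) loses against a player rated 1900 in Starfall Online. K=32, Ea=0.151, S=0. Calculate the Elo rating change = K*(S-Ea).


Elo update: delta = K * (S - Ea), where S = 0 (loses)
S - Ea = 0 - 0.151 = -0.151
Rating change = 32 * -0.151
= -4.83

-4.83 rating points


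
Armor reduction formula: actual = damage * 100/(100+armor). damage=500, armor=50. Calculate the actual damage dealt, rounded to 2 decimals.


actual = 500 * 100 / (100 + 50)
= 500 * 100 / 150
= 50000 / 150
= 333.33

333.33 damage


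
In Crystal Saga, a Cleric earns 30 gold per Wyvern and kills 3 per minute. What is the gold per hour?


Gold per minute = 30 * 3 = 90
Gold per hour = 90 * 60 = 5400

5400 gold/hour


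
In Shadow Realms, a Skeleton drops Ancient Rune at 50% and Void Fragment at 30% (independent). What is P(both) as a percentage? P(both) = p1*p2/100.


For independent events, P(both) = P(A) * P(B)
= 50% * 30%
= 1500 / 100 %
= 15.0%

15.0%


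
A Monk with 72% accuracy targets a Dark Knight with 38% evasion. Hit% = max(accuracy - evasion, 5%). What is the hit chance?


accuracy - evasion = 72 - 38 = 34
Apply floor: max(34, 5) = 34
Hit chance = 34%

34%


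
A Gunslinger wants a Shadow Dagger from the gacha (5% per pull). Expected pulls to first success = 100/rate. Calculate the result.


Expected pulls for a geometric distribution = 1/p = 100 / rate%
= 100 / 5
= 20.0

20.0 pulls


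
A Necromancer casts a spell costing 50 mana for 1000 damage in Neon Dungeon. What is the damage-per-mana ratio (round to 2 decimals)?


Efficiency = damage / mana
= 1000 / 50
= 20.00

20.00 dmg/mana


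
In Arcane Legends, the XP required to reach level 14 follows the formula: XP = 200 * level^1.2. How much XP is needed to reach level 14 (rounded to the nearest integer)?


XP = 200 * level^1.2
Substitute level = 14:
XP = 200 * 14^1.2
= 200 * 23.7331
= 4747

4747 XP


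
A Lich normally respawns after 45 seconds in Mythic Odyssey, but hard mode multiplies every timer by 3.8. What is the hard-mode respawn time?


Respawn time = base * multiplier
= 45 * 3.8
= 171.0 seconds

171.0 seconds


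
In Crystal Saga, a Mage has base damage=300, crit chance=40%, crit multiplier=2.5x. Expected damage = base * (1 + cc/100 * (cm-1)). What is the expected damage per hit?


E[dmg] = base * (1 + crit_chance * (crit_mult - 1))
cc as decimal = 40/100 = 0.4
cm - 1 = 2.5 - 1 = 1.5
Bonus factor = 0.4 * 1.5 = 0.6
Total multiplier = 1 + 0.6 = 1.6
Expected damage = 300 * 1.6 = 480.00

480.00 damage


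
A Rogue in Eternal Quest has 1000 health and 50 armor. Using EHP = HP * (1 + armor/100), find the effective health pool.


EHP = 1000 * (1 + 50/100)
= 1000 * (1 + 0.5)
= 1000 * 1.5
= 1500.0

1500.0 EHP


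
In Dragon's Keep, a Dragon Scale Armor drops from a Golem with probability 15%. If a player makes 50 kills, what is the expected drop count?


Expected drops = kills * (drop_rate / 100)
= 50 * (15 / 100)
= 50 * 0.15
= 7.5

7.5 drops


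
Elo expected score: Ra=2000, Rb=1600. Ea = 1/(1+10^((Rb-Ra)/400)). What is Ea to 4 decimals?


Elo expected score: Ea = 1/(1 + 10^((Rb-Ra)/400))
Rb - Ra = 1600 - 2000 = -400
(Rb-Ra)/400 = -400/400 = -1.0
10^-1.0 = 0.1
Ea = 1/(1 + 0.1) = 1/1.1 = 0.9091

0.9091


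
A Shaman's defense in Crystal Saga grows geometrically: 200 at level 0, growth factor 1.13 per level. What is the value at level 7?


value = base * growth^level
= 200 * 1.13^7
= 200 * 2.352605
= 470.52

470.52 defense


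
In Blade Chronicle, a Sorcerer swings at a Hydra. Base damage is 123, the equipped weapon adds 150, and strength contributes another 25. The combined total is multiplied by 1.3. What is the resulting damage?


Sum base + weapon + str = 123 + 150 + 25 = 298
Multiply by 1.3:
298 * 1.3 = 387.4

387.4 damage


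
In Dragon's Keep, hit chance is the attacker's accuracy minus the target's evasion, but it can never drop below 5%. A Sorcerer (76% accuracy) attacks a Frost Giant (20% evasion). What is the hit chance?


accuracy - evasion = 76 - 20 = 56
Apply floor: max(56, 5) = 56
Hit chance = 56%

56%


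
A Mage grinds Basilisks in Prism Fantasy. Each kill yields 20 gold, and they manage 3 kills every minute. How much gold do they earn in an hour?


Gold per minute = 20 * 3 = 60
Gold per hour = 60 * 60 = 3600

3600 gold/hour


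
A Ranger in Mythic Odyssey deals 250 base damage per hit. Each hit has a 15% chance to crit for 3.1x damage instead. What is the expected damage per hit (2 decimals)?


E[dmg] = base * (1 + crit_chance * (crit_mult - 1))
cc as decimal = 15/100 = 0.15
cm - 1 = 3.1 - 1 = 2.1
Bonus factor = 0.15 * 2.1 = 0.315
Total multiplier = 1 + 0.315 = 1.315
Expected damage = 250 * 1.315 = 328.75

328.75 damage


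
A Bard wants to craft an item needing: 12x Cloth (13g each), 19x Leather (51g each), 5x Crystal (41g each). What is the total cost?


Cost breakdown:
  Cloth: 12 * 13 = 156
  Leather: 19 * 51 = 969
  Crystal: 5 * 41 = 205
Total = 156 + 969 + 205 = 1330

1330 gold


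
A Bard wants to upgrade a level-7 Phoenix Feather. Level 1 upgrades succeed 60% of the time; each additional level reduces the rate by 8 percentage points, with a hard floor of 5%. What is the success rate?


raw_rate = 60 - 8 * (7 - 1)
= 60 - 8 * 6
= 60 - 48
= 12
Apply floor: max(12, 5) = 12%

12%


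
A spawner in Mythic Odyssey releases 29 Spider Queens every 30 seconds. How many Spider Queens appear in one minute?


Spawns per minute = count * (60 / interval)
= 29 * (60 / 30)
= 29 * 2.0
= 58.0

58.0 per minute


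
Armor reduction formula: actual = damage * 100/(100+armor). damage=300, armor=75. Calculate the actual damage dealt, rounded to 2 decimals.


actual = 300 * 100 / (100 + 75)
= 300 * 100 / 175
= 30000 / 175
= 171.43

171.43 damage


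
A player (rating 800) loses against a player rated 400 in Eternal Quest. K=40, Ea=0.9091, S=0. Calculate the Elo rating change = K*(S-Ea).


Elo update: delta = K * (S - Ea), where S = 0 (loses)
S - Ea = 0 - 0.9091 = -0.9091
Rating change = 40 * -0.9091
= -36.36

-36.36 rating points


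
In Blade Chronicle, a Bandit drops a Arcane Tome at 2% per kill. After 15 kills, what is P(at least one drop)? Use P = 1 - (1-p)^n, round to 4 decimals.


P(at least one) = 1 - P(none) = 1 - (1-p)^n
p = 2/100 = 0.02
1 - p = 0.98
(1 - p)^15 = 0.98^15 = 0.738569
P(at least one) = 1 - 0.738569 = 0.2614

0.2614


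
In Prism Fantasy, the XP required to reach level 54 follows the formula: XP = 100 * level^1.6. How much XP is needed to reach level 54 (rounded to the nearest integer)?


XP = 100 * level^1.6
Substitute level = 54:
XP = 100 * 54^1.6
= 100 * 591.3301
= 59133

59133 XP


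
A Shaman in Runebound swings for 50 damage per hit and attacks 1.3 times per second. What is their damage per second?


DPS = damage * attack_speed
= 50 * 1.3
= 65.0

65.0 DPS


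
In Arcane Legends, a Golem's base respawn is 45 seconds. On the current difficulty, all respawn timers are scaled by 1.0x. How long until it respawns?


Respawn time = base * multiplier
= 45 * 1.0
= 45.0 seconds

45.0 seconds


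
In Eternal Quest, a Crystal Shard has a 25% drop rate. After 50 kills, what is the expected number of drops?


Expected drops = kills * (drop_rate / 100)
= 50 * (25 / 100)
= 50 * 0.25
= 12.5

12.5 drops


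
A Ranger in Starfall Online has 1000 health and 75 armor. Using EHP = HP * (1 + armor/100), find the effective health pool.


EHP = 1000 * (1 + 75/100)
= 1000 * (1 + 0.75)
= 1000 * 1.75
= 1750.0

1750.0 EHP


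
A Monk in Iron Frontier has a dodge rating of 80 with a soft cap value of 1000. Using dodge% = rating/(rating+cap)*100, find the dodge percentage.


dodge% = 80 / (80 + 1000) * 100
= 80 / 1080 * 100
= 0.074074 * 100
= 7.41%

7.41%


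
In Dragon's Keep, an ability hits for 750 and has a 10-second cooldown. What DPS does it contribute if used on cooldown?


DPS = damage / cooldown
= 750 / 10
= 75.00

75.00 DPS


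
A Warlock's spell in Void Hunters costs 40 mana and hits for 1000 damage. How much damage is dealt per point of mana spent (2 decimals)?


Efficiency = damage / mana
= 1000 / 40
= 25.00

25.00 dmg/mana


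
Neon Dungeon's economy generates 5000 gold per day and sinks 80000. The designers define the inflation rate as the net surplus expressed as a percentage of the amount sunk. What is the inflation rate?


Net gold = 5000 - 80000 = -75000
Inflation rate = net / sunk * 100 = -75000 / 80000 * 100
= -0.9375 * 100
= -93.75%

-93.75%


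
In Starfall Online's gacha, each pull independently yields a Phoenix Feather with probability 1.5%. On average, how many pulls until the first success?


Expected pulls for a geometric distribution = 1/p = 100 / rate%
= 100 / 1.5
= 66.67

66.67 pulls


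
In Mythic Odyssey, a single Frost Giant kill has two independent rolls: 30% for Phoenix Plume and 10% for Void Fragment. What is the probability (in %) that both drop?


For independent events, P(both) = P(A) * P(B)
= 30% * 10%
= 300 / 100 %
= 3.0%

3.0%


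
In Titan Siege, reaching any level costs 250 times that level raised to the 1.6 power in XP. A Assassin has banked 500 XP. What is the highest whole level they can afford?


XP = 250 * level^1.6, so level = (XP / 250)^(1/1.6)
= (500 / 250)^(1/1.6)
= 2.0^0.625
= 1.5422
Floor: level = 1

level 1


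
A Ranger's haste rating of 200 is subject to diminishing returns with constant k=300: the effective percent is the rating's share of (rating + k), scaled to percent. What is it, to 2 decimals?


effective% = rating / (rating + k) * 100
= 200 / (200 + 300) * 100
= 200 / 500 * 100
= 0.4 * 100
= 40.00%

40.00%


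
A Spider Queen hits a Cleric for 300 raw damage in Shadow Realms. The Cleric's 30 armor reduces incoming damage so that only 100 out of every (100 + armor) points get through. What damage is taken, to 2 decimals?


actual = 300 * 100 / (100 + 30)
= 300 * 100 / 130
= 30000 / 130
= 230.77

230.77 damage


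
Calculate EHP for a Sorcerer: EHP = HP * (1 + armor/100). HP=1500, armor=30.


EHP = 1500 * (1 + 30/100)
= 1500 * (1 + 0.3)
= 1500 * 1.3
= 1950.0

1950.0 EHP


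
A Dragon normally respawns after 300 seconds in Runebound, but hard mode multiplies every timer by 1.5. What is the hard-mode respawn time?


Respawn time = base * multiplier
= 300 * 1.5
= 450.0 seconds

450.0 seconds


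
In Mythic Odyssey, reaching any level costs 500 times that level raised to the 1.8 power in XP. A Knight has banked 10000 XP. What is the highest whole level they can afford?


XP = 500 * level^1.8, so level = (XP / 500)^(1/1.8)
= (10000 / 500)^(1/1.8)
= 20.0^0.5556
= 5.282
Floor: level = 5

level 5


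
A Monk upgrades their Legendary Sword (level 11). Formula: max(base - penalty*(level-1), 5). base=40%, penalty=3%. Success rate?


raw_rate = 40 - 3 * (11 - 1)
= 40 - 3 * 10
= 40 - 30
= 10
Apply floor: max(10, 5) = 10%

10%


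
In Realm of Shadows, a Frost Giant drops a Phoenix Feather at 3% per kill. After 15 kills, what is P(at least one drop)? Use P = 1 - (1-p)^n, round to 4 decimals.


P(at least one) = 1 - P(none) = 1 - (1-p)^n
p = 3/100 = 0.03
1 - p = 0.97
(1 - p)^15 = 0.97^15 = 0.633251
P(at least one) = 1 - 0.633251 = 0.3667

0.3667


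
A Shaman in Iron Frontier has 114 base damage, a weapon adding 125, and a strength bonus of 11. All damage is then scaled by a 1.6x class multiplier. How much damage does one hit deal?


Sum base + weapon + str = 114 + 125 + 11 = 250
Multiply by 1.6:
250 * 1.6 = 400.0

400.0 damage


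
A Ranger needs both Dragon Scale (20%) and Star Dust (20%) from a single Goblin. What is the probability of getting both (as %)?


For independent events, P(both) = P(A) * P(B)
= 20% * 20%
= 400 / 100 %
= 4.0%

4.0%


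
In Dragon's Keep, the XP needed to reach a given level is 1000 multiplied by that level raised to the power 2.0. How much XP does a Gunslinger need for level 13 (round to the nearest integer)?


XP = 1000 * level^2.0
Substitute level = 13:
XP = 1000 * 13^2.0
= 1000 * 169.0
= 169000

169000 XP


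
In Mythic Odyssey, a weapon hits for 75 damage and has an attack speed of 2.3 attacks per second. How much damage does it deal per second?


DPS = damage * attack_speed
= 75 * 2.3
= 172.5

172.5 DPS


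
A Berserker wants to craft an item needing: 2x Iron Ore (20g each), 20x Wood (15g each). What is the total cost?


Cost breakdown:
  Iron Ore: 2 * 20 = 40
  Wood: 20 * 15 = 300
Total = 40 + 300 = 340

340 gold


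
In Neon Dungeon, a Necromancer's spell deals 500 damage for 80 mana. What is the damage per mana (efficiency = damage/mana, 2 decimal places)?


Efficiency = damage / mana
= 500 / 80
= 6.25

6.25 dmg/mana


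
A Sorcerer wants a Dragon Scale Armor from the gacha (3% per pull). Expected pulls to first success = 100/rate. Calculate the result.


Expected pulls for a geometric distribution = 1/p = 100 / rate%
= 100 / 3
= 33.33

33.33 pulls


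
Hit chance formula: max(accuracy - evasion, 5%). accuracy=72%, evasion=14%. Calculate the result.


accuracy - evasion = 72 - 14 = 58
Apply floor: max(58, 5) = 58
Hit chance = 58%

58%


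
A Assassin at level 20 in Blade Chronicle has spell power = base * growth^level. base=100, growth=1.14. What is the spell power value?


value = base * growth^level
= 100 * 1.14^20
= 100 * 13.74349
= 1374.35

1374.35 spell power


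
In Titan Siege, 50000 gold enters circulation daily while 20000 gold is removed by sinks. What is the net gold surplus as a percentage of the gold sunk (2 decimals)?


Net gold = 50000 - 20000 = 30000
Inflation rate = net / sunk * 100 = 30000 / 20000 * 100
= 1.5 * 100
= 150.00%

150.00%


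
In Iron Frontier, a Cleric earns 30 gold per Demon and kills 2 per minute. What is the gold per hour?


Gold per minute = 30 * 2 = 60
Gold per hour = 60 * 60 = 3600

3600 gold/hour


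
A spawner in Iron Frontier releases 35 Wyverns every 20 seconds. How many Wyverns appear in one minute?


Spawns per minute = count * (60 / interval)
= 35 * (60 / 20)
= 35 * 3.0
= 105.0

105.0 per minute


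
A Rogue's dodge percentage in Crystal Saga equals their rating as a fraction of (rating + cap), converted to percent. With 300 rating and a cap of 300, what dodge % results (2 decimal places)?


dodge% = 300 / (300 + 300) * 100
= 300 / 600 * 100
= 0.5 * 100
= 50.00%

50.00%


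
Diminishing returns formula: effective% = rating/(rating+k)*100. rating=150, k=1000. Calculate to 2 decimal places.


effective% = rating / (rating + k) * 100
= 150 / (150 + 1000) * 100
= 150 / 1150 * 100
= 0.130435 * 100
= 13.04%

13.04%


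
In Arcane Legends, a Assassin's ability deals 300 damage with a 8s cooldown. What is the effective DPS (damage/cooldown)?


DPS = damage / cooldown
= 300 / 8
= 37.50

37.50 DPS


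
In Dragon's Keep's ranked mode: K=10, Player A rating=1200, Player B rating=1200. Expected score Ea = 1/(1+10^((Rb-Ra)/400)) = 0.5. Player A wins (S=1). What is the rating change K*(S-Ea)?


Elo update: delta = K * (S - Ea), where S = 1 (wins)
S - Ea = 1 - 0.5 = 0.5
Rating change = 10 * 0.5
= 5.00

5.00 rating points


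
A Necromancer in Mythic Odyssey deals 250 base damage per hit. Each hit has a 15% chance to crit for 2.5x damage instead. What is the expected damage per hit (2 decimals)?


E[dmg] = base * (1 + crit_chance * (crit_mult - 1))
cc as decimal = 15/100 = 0.15
cm - 1 = 2.5 - 1 = 1.5
Bonus factor = 0.15 * 1.5 = 0.225
Total multiplier = 1 + 0.225 = 1.225
Expected damage = 250 * 1.225 = 306.25

306.25 damage


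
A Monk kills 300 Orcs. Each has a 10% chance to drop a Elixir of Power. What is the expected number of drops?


Expected drops = kills * (drop_rate / 100)
= 300 * (10 / 100)
= 300 * 0.1
= 30.0

30.0 drops


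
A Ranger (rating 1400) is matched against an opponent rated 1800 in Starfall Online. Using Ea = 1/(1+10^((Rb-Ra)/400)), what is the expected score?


Elo expected score: Ea = 1/(1 + 10^((Rb-Ra)/400))
Rb - Ra = 1800 - 1400 = 400
(Rb-Ra)/400 = 400/400 = 1.0
10^1.0 = 10.0
Ea = 1/(1 + 10.0) = 1/11.0 = 0.0909

0.0909


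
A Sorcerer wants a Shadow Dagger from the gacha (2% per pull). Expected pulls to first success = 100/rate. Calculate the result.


Expected pulls for a geometric distribution = 1/p = 100 / rate%
= 100 / 2
= 50.0

50.0 pulls


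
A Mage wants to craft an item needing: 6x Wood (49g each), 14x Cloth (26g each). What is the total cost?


Cost breakdown:
  Wood: 6 * 49 = 294
  Cloth: 14 * 26 = 364
Total = 294 + 364 = 658

658 gold


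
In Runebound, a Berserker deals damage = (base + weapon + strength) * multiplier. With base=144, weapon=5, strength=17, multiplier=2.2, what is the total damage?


Sum base + weapon + str = 144 + 5 + 17 = 166
Multiply by 2.2:
166 * 2.2 = 365.2

365.2 damage


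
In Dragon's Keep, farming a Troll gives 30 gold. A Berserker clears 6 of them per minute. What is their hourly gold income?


Gold per minute = 30 * 6 = 180
Gold per hour = 180 * 60 = 10800

10800 gold/hour


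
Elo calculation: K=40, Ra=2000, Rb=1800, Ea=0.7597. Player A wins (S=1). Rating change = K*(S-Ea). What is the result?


Elo update: delta = K * (S - Ea), where S = 1 (wins)
S - Ea = 1 - 0.7597 = 0.2403
Rating change = 40 * 0.2403
= 9.61

9.61 rating points
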